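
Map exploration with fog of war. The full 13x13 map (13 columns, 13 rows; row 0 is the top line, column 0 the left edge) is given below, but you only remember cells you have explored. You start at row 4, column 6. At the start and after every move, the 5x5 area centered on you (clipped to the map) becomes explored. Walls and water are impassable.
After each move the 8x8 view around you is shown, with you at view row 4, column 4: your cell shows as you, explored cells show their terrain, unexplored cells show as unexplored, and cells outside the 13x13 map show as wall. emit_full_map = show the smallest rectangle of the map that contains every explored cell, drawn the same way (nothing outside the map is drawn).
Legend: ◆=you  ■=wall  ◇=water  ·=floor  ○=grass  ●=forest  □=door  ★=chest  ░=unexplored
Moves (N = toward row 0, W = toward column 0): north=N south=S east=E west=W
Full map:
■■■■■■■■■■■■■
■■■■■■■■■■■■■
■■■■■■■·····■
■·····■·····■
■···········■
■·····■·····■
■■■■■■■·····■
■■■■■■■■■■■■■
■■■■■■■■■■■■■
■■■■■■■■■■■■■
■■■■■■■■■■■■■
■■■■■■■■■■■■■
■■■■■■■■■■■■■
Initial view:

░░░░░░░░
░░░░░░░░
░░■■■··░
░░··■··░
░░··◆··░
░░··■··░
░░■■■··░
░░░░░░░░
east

░░░░░░░░
░░░░░░░░
░■■■···░
░··■···░
░···◆··░
░··■···░
░■■■···░
░░░░░░░░

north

■■■■■■■■
░░░░░░░░
░░■■■■■░
░■■■···░
░··■◆··░
░······░
░··■···░
░■■■···░

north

■■■■■■■■
■■■■■■■■
░░■■■■■░
░░■■■■■░
░■■■◆··░
░··■···░
░······░
░··■···░

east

■■■■■■■■
■■■■■■■■
░■■■■■■░
░■■■■■■░
■■■·◆··░
··■····░
·······░
··■···░░

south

■■■■■■■■
░■■■■■■░
░■■■■■■░
■■■····░
··■·◆··░
·······░
··■····░
■■■···░░

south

░■■■■■■░
░■■■■■■░
■■■····░
··■····░
····◆··░
··■····░
■■■····░
░░░░░░░░

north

■■■■■■■■
░■■■■■■░
░■■■■■■░
■■■····░
··■·◆··░
·······░
··■····░
■■■····░

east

■■■■■■■■
■■■■■■░░
■■■■■■■░
■■·····░
·■··◆··░
·······░
·■·····░
■■····░░

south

■■■■■■░░
■■■■■■■░
■■·····░
·■·····░
····◆··░
·■·····░
■■·····░
░░░░░░░░

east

■■■■■░░■
■■■■■■░■
■·····■■
■·····■■
····◆·■■
■·····■■
■·····■■
░░░░░░░■

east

■■■■░░■■
■■■■■░■■
·····■■■
·····■■■
····◆■■■
·····■■■
·····■■■
░░░░░░■■

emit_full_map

░■■■■■■░░
░■■■■■■■░
■■■·····■
··■·····■
·······◆■
··■·····■
■■■·····■

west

■■■■■░░■
■■■■■■░■
■·····■■
■·····■■
····◆·■■
■·····■■
■·····■■
░░░░░░░■

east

■■■■░░■■
■■■■■░■■
·····■■■
·····■■■
····◆■■■
·····■■■
·····■■■
░░░░░░■■


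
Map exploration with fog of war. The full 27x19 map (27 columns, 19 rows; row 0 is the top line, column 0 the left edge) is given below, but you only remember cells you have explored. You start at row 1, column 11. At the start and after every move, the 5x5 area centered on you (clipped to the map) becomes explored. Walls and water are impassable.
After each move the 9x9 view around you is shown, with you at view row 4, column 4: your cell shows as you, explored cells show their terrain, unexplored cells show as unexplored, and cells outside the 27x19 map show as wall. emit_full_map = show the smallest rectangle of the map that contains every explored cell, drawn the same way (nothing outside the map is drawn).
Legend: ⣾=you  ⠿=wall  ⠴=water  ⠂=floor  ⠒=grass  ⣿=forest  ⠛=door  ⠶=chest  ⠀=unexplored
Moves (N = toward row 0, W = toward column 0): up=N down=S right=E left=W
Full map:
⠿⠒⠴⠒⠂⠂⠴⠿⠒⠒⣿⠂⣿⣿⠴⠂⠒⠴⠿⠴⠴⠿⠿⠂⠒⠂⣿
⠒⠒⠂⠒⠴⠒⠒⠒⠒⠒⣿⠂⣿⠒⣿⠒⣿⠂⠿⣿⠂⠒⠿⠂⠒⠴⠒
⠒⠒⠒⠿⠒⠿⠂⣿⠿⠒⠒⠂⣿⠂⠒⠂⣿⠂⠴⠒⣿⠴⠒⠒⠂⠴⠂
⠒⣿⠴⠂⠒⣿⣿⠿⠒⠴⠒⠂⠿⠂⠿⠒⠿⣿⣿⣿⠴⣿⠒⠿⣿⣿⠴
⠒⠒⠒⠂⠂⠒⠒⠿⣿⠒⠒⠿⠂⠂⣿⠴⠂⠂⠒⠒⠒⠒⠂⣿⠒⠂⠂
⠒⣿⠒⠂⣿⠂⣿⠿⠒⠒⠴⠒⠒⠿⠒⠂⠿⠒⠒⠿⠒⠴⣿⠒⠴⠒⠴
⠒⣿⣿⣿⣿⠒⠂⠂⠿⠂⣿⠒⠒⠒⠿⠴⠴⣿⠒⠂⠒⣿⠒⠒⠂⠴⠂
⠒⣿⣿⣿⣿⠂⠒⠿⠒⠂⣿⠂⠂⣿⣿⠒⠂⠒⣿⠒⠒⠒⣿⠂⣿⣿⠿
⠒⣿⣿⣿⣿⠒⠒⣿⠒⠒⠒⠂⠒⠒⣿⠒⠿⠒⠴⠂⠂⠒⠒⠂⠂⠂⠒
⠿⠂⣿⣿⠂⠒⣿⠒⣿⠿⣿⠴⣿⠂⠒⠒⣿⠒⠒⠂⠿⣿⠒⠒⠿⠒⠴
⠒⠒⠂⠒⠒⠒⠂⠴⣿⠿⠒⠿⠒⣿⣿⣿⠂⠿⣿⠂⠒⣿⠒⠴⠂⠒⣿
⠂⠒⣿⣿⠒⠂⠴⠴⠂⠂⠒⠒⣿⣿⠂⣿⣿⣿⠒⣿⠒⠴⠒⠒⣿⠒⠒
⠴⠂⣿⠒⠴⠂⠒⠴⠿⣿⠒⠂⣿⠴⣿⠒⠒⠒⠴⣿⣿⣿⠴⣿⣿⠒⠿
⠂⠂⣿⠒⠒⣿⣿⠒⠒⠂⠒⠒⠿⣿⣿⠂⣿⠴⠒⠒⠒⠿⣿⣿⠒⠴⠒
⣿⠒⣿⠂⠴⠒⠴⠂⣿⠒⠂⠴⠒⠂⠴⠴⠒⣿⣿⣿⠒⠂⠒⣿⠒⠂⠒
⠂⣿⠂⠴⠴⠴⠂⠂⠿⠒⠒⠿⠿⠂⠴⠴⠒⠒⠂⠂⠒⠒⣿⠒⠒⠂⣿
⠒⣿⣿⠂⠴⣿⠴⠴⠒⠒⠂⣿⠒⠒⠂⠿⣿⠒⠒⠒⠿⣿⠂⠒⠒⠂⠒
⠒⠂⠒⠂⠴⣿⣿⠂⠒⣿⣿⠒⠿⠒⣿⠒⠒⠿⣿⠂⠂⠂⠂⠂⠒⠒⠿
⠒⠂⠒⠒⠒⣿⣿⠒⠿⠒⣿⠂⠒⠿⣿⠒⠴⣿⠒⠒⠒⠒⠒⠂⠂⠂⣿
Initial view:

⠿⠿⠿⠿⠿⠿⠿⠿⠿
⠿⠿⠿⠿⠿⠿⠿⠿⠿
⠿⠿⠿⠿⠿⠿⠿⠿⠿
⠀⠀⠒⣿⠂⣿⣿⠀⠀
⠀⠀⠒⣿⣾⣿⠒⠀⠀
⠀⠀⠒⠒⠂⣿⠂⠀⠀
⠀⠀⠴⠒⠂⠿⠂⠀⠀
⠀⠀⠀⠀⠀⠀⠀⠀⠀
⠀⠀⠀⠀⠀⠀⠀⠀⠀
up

⠿⠿⠿⠿⠿⠿⠿⠿⠿
⠿⠿⠿⠿⠿⠿⠿⠿⠿
⠿⠿⠿⠿⠿⠿⠿⠿⠿
⠿⠿⠿⠿⠿⠿⠿⠿⠿
⠀⠀⠒⣿⣾⣿⣿⠀⠀
⠀⠀⠒⣿⠂⣿⠒⠀⠀
⠀⠀⠒⠒⠂⣿⠂⠀⠀
⠀⠀⠴⠒⠂⠿⠂⠀⠀
⠀⠀⠀⠀⠀⠀⠀⠀⠀

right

⠿⠿⠿⠿⠿⠿⠿⠿⠿
⠿⠿⠿⠿⠿⠿⠿⠿⠿
⠿⠿⠿⠿⠿⠿⠿⠿⠿
⠿⠿⠿⠿⠿⠿⠿⠿⠿
⠀⠒⣿⠂⣾⣿⠴⠀⠀
⠀⠒⣿⠂⣿⠒⣿⠀⠀
⠀⠒⠒⠂⣿⠂⠒⠀⠀
⠀⠴⠒⠂⠿⠂⠀⠀⠀
⠀⠀⠀⠀⠀⠀⠀⠀⠀

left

⠿⠿⠿⠿⠿⠿⠿⠿⠿
⠿⠿⠿⠿⠿⠿⠿⠿⠿
⠿⠿⠿⠿⠿⠿⠿⠿⠿
⠿⠿⠿⠿⠿⠿⠿⠿⠿
⠀⠀⠒⣿⣾⣿⣿⠴⠀
⠀⠀⠒⣿⠂⣿⠒⣿⠀
⠀⠀⠒⠒⠂⣿⠂⠒⠀
⠀⠀⠴⠒⠂⠿⠂⠀⠀
⠀⠀⠀⠀⠀⠀⠀⠀⠀

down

⠿⠿⠿⠿⠿⠿⠿⠿⠿
⠿⠿⠿⠿⠿⠿⠿⠿⠿
⠿⠿⠿⠿⠿⠿⠿⠿⠿
⠀⠀⠒⣿⠂⣿⣿⠴⠀
⠀⠀⠒⣿⣾⣿⠒⣿⠀
⠀⠀⠒⠒⠂⣿⠂⠒⠀
⠀⠀⠴⠒⠂⠿⠂⠀⠀
⠀⠀⠀⠀⠀⠀⠀⠀⠀
⠀⠀⠀⠀⠀⠀⠀⠀⠀

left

⠿⠿⠿⠿⠿⠿⠿⠿⠿
⠿⠿⠿⠿⠿⠿⠿⠿⠿
⠿⠿⠿⠿⠿⠿⠿⠿⠿
⠀⠀⠒⠒⣿⠂⣿⣿⠴
⠀⠀⠒⠒⣾⠂⣿⠒⣿
⠀⠀⠿⠒⠒⠂⣿⠂⠒
⠀⠀⠒⠴⠒⠂⠿⠂⠀
⠀⠀⠀⠀⠀⠀⠀⠀⠀
⠀⠀⠀⠀⠀⠀⠀⠀⠀

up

⠿⠿⠿⠿⠿⠿⠿⠿⠿
⠿⠿⠿⠿⠿⠿⠿⠿⠿
⠿⠿⠿⠿⠿⠿⠿⠿⠿
⠿⠿⠿⠿⠿⠿⠿⠿⠿
⠀⠀⠒⠒⣾⠂⣿⣿⠴
⠀⠀⠒⠒⣿⠂⣿⠒⣿
⠀⠀⠿⠒⠒⠂⣿⠂⠒
⠀⠀⠒⠴⠒⠂⠿⠂⠀
⠀⠀⠀⠀⠀⠀⠀⠀⠀

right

⠿⠿⠿⠿⠿⠿⠿⠿⠿
⠿⠿⠿⠿⠿⠿⠿⠿⠿
⠿⠿⠿⠿⠿⠿⠿⠿⠿
⠿⠿⠿⠿⠿⠿⠿⠿⠿
⠀⠒⠒⣿⣾⣿⣿⠴⠀
⠀⠒⠒⣿⠂⣿⠒⣿⠀
⠀⠿⠒⠒⠂⣿⠂⠒⠀
⠀⠒⠴⠒⠂⠿⠂⠀⠀
⠀⠀⠀⠀⠀⠀⠀⠀⠀

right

⠿⠿⠿⠿⠿⠿⠿⠿⠿
⠿⠿⠿⠿⠿⠿⠿⠿⠿
⠿⠿⠿⠿⠿⠿⠿⠿⠿
⠿⠿⠿⠿⠿⠿⠿⠿⠿
⠒⠒⣿⠂⣾⣿⠴⠀⠀
⠒⠒⣿⠂⣿⠒⣿⠀⠀
⠿⠒⠒⠂⣿⠂⠒⠀⠀
⠒⠴⠒⠂⠿⠂⠀⠀⠀
⠀⠀⠀⠀⠀⠀⠀⠀⠀

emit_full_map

⠒⠒⣿⠂⣾⣿⠴
⠒⠒⣿⠂⣿⠒⣿
⠿⠒⠒⠂⣿⠂⠒
⠒⠴⠒⠂⠿⠂⠀

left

⠿⠿⠿⠿⠿⠿⠿⠿⠿
⠿⠿⠿⠿⠿⠿⠿⠿⠿
⠿⠿⠿⠿⠿⠿⠿⠿⠿
⠿⠿⠿⠿⠿⠿⠿⠿⠿
⠀⠒⠒⣿⣾⣿⣿⠴⠀
⠀⠒⠒⣿⠂⣿⠒⣿⠀
⠀⠿⠒⠒⠂⣿⠂⠒⠀
⠀⠒⠴⠒⠂⠿⠂⠀⠀
⠀⠀⠀⠀⠀⠀⠀⠀⠀

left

⠿⠿⠿⠿⠿⠿⠿⠿⠿
⠿⠿⠿⠿⠿⠿⠿⠿⠿
⠿⠿⠿⠿⠿⠿⠿⠿⠿
⠿⠿⠿⠿⠿⠿⠿⠿⠿
⠀⠀⠒⠒⣾⠂⣿⣿⠴
⠀⠀⠒⠒⣿⠂⣿⠒⣿
⠀⠀⠿⠒⠒⠂⣿⠂⠒
⠀⠀⠒⠴⠒⠂⠿⠂⠀
⠀⠀⠀⠀⠀⠀⠀⠀⠀

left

⠿⠿⠿⠿⠿⠿⠿⠿⠿
⠿⠿⠿⠿⠿⠿⠿⠿⠿
⠿⠿⠿⠿⠿⠿⠿⠿⠿
⠿⠿⠿⠿⠿⠿⠿⠿⠿
⠀⠀⠿⠒⣾⣿⠂⣿⣿
⠀⠀⠒⠒⠒⣿⠂⣿⠒
⠀⠀⣿⠿⠒⠒⠂⣿⠂
⠀⠀⠀⠒⠴⠒⠂⠿⠂
⠀⠀⠀⠀⠀⠀⠀⠀⠀

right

⠿⠿⠿⠿⠿⠿⠿⠿⠿
⠿⠿⠿⠿⠿⠿⠿⠿⠿
⠿⠿⠿⠿⠿⠿⠿⠿⠿
⠿⠿⠿⠿⠿⠿⠿⠿⠿
⠀⠿⠒⠒⣾⠂⣿⣿⠴
⠀⠒⠒⠒⣿⠂⣿⠒⣿
⠀⣿⠿⠒⠒⠂⣿⠂⠒
⠀⠀⠒⠴⠒⠂⠿⠂⠀
⠀⠀⠀⠀⠀⠀⠀⠀⠀

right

⠿⠿⠿⠿⠿⠿⠿⠿⠿
⠿⠿⠿⠿⠿⠿⠿⠿⠿
⠿⠿⠿⠿⠿⠿⠿⠿⠿
⠿⠿⠿⠿⠿⠿⠿⠿⠿
⠿⠒⠒⣿⣾⣿⣿⠴⠀
⠒⠒⠒⣿⠂⣿⠒⣿⠀
⣿⠿⠒⠒⠂⣿⠂⠒⠀
⠀⠒⠴⠒⠂⠿⠂⠀⠀
⠀⠀⠀⠀⠀⠀⠀⠀⠀

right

⠿⠿⠿⠿⠿⠿⠿⠿⠿
⠿⠿⠿⠿⠿⠿⠿⠿⠿
⠿⠿⠿⠿⠿⠿⠿⠿⠿
⠿⠿⠿⠿⠿⠿⠿⠿⠿
⠒⠒⣿⠂⣾⣿⠴⠀⠀
⠒⠒⣿⠂⣿⠒⣿⠀⠀
⠿⠒⠒⠂⣿⠂⠒⠀⠀
⠒⠴⠒⠂⠿⠂⠀⠀⠀
⠀⠀⠀⠀⠀⠀⠀⠀⠀

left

⠿⠿⠿⠿⠿⠿⠿⠿⠿
⠿⠿⠿⠿⠿⠿⠿⠿⠿
⠿⠿⠿⠿⠿⠿⠿⠿⠿
⠿⠿⠿⠿⠿⠿⠿⠿⠿
⠿⠒⠒⣿⣾⣿⣿⠴⠀
⠒⠒⠒⣿⠂⣿⠒⣿⠀
⣿⠿⠒⠒⠂⣿⠂⠒⠀
⠀⠒⠴⠒⠂⠿⠂⠀⠀
⠀⠀⠀⠀⠀⠀⠀⠀⠀


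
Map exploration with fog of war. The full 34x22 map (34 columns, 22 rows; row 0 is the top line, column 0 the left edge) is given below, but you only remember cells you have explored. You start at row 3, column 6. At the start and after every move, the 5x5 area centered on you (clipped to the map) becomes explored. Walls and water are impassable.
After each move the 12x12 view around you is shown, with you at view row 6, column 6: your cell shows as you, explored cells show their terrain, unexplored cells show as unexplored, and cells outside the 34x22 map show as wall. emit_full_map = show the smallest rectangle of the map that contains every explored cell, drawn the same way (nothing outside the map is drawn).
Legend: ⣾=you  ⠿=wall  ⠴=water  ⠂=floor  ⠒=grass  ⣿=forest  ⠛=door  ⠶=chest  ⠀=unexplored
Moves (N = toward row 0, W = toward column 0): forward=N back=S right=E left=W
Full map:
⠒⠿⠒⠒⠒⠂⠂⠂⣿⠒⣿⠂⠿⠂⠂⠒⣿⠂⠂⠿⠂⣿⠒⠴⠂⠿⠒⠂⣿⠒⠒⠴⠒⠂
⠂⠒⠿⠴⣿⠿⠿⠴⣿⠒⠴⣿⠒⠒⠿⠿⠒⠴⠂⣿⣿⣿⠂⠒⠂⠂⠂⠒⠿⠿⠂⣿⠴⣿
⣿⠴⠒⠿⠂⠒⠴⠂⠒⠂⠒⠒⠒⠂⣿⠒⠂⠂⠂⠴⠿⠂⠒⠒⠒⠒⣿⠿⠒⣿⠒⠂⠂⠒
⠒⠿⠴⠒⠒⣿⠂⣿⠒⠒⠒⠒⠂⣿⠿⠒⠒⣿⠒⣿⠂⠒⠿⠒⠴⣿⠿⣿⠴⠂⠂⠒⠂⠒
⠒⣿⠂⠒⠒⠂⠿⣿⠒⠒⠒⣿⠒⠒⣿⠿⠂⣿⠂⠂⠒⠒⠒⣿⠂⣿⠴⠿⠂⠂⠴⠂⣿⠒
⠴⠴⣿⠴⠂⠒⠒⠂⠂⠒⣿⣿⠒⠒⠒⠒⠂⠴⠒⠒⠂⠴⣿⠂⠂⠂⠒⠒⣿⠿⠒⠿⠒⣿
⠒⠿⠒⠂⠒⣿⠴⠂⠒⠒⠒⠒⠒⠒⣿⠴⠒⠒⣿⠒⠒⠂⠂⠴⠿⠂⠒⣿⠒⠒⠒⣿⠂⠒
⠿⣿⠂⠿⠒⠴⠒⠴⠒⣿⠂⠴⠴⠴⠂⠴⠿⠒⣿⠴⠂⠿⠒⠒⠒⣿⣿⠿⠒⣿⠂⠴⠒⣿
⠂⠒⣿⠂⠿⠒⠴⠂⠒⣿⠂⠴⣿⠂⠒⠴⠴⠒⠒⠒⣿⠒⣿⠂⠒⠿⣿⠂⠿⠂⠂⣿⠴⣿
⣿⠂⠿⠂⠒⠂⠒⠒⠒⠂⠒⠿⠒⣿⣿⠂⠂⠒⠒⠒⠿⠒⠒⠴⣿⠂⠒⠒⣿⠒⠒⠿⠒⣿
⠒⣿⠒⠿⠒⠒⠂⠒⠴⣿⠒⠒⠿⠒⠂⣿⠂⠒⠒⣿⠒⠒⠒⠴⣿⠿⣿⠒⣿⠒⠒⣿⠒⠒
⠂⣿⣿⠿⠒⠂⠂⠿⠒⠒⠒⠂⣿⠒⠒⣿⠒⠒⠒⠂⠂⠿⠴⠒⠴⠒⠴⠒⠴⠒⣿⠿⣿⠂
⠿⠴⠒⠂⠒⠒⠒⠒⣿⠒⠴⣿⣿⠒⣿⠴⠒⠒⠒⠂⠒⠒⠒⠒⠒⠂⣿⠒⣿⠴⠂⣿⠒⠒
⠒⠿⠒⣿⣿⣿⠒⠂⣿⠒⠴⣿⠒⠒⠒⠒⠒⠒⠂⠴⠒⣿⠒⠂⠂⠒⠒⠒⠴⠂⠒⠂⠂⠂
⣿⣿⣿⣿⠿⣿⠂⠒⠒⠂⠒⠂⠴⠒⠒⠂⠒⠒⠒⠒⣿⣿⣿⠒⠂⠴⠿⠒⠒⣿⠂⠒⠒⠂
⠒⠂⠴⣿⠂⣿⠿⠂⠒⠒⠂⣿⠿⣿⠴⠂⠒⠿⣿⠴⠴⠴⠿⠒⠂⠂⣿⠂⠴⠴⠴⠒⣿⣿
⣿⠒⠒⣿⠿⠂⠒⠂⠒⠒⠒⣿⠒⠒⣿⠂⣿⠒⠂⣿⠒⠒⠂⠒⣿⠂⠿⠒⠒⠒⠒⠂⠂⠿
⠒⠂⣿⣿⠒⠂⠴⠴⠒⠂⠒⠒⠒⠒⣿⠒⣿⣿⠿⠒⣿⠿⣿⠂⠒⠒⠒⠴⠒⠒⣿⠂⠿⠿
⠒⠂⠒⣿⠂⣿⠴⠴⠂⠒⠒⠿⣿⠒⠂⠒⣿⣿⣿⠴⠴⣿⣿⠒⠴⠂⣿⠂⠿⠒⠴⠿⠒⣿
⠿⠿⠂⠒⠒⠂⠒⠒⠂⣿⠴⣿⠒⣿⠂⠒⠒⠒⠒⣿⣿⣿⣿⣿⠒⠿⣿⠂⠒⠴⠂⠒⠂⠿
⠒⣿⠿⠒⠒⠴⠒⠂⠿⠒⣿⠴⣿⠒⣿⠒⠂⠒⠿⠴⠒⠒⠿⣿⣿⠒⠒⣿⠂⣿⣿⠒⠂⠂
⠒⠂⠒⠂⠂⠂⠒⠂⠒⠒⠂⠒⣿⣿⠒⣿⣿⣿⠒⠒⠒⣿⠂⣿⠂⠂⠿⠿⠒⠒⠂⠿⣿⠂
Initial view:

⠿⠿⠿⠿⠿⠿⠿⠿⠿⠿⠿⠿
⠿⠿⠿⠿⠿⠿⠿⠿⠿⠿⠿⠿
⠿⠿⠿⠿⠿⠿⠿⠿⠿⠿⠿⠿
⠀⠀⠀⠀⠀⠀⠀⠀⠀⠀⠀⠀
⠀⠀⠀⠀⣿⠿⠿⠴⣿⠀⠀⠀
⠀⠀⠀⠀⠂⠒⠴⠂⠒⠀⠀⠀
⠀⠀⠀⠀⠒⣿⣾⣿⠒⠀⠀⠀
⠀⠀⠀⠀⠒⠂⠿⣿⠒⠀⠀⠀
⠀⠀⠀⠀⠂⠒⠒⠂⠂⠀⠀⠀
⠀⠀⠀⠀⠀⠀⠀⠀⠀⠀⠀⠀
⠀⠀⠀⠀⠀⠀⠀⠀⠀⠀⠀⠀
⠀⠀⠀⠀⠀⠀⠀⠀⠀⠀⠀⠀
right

⠿⠿⠿⠿⠿⠿⠿⠿⠿⠿⠿⠿
⠿⠿⠿⠿⠿⠿⠿⠿⠿⠿⠿⠿
⠿⠿⠿⠿⠿⠿⠿⠿⠿⠿⠿⠿
⠀⠀⠀⠀⠀⠀⠀⠀⠀⠀⠀⠀
⠀⠀⠀⣿⠿⠿⠴⣿⠒⠀⠀⠀
⠀⠀⠀⠂⠒⠴⠂⠒⠂⠀⠀⠀
⠀⠀⠀⠒⣿⠂⣾⠒⠒⠀⠀⠀
⠀⠀⠀⠒⠂⠿⣿⠒⠒⠀⠀⠀
⠀⠀⠀⠂⠒⠒⠂⠂⠒⠀⠀⠀
⠀⠀⠀⠀⠀⠀⠀⠀⠀⠀⠀⠀
⠀⠀⠀⠀⠀⠀⠀⠀⠀⠀⠀⠀
⠀⠀⠀⠀⠀⠀⠀⠀⠀⠀⠀⠀

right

⠿⠿⠿⠿⠿⠿⠿⠿⠿⠿⠿⠿
⠿⠿⠿⠿⠿⠿⠿⠿⠿⠿⠿⠿
⠿⠿⠿⠿⠿⠿⠿⠿⠿⠿⠿⠿
⠀⠀⠀⠀⠀⠀⠀⠀⠀⠀⠀⠀
⠀⠀⣿⠿⠿⠴⣿⠒⠴⠀⠀⠀
⠀⠀⠂⠒⠴⠂⠒⠂⠒⠀⠀⠀
⠀⠀⠒⣿⠂⣿⣾⠒⠒⠀⠀⠀
⠀⠀⠒⠂⠿⣿⠒⠒⠒⠀⠀⠀
⠀⠀⠂⠒⠒⠂⠂⠒⣿⠀⠀⠀
⠀⠀⠀⠀⠀⠀⠀⠀⠀⠀⠀⠀
⠀⠀⠀⠀⠀⠀⠀⠀⠀⠀⠀⠀
⠀⠀⠀⠀⠀⠀⠀⠀⠀⠀⠀⠀

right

⠿⠿⠿⠿⠿⠿⠿⠿⠿⠿⠿⠿
⠿⠿⠿⠿⠿⠿⠿⠿⠿⠿⠿⠿
⠿⠿⠿⠿⠿⠿⠿⠿⠿⠿⠿⠿
⠀⠀⠀⠀⠀⠀⠀⠀⠀⠀⠀⠀
⠀⣿⠿⠿⠴⣿⠒⠴⣿⠀⠀⠀
⠀⠂⠒⠴⠂⠒⠂⠒⠒⠀⠀⠀
⠀⠒⣿⠂⣿⠒⣾⠒⠒⠀⠀⠀
⠀⠒⠂⠿⣿⠒⠒⠒⣿⠀⠀⠀
⠀⠂⠒⠒⠂⠂⠒⣿⣿⠀⠀⠀
⠀⠀⠀⠀⠀⠀⠀⠀⠀⠀⠀⠀
⠀⠀⠀⠀⠀⠀⠀⠀⠀⠀⠀⠀
⠀⠀⠀⠀⠀⠀⠀⠀⠀⠀⠀⠀

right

⠿⠿⠿⠿⠿⠿⠿⠿⠿⠿⠿⠿
⠿⠿⠿⠿⠿⠿⠿⠿⠿⠿⠿⠿
⠿⠿⠿⠿⠿⠿⠿⠿⠿⠿⠿⠿
⠀⠀⠀⠀⠀⠀⠀⠀⠀⠀⠀⠀
⣿⠿⠿⠴⣿⠒⠴⣿⠒⠀⠀⠀
⠂⠒⠴⠂⠒⠂⠒⠒⠒⠀⠀⠀
⠒⣿⠂⣿⠒⠒⣾⠒⠂⠀⠀⠀
⠒⠂⠿⣿⠒⠒⠒⣿⠒⠀⠀⠀
⠂⠒⠒⠂⠂⠒⣿⣿⠒⠀⠀⠀
⠀⠀⠀⠀⠀⠀⠀⠀⠀⠀⠀⠀
⠀⠀⠀⠀⠀⠀⠀⠀⠀⠀⠀⠀
⠀⠀⠀⠀⠀⠀⠀⠀⠀⠀⠀⠀

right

⠿⠿⠿⠿⠿⠿⠿⠿⠿⠿⠿⠿
⠿⠿⠿⠿⠿⠿⠿⠿⠿⠿⠿⠿
⠿⠿⠿⠿⠿⠿⠿⠿⠿⠿⠿⠿
⠀⠀⠀⠀⠀⠀⠀⠀⠀⠀⠀⠀
⠿⠿⠴⣿⠒⠴⣿⠒⠒⠀⠀⠀
⠒⠴⠂⠒⠂⠒⠒⠒⠂⠀⠀⠀
⣿⠂⣿⠒⠒⠒⣾⠂⣿⠀⠀⠀
⠂⠿⣿⠒⠒⠒⣿⠒⠒⠀⠀⠀
⠒⠒⠂⠂⠒⣿⣿⠒⠒⠀⠀⠀
⠀⠀⠀⠀⠀⠀⠀⠀⠀⠀⠀⠀
⠀⠀⠀⠀⠀⠀⠀⠀⠀⠀⠀⠀
⠀⠀⠀⠀⠀⠀⠀⠀⠀⠀⠀⠀

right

⠿⠿⠿⠿⠿⠿⠿⠿⠿⠿⠿⠿
⠿⠿⠿⠿⠿⠿⠿⠿⠿⠿⠿⠿
⠿⠿⠿⠿⠿⠿⠿⠿⠿⠿⠿⠿
⠀⠀⠀⠀⠀⠀⠀⠀⠀⠀⠀⠀
⠿⠴⣿⠒⠴⣿⠒⠒⠿⠀⠀⠀
⠴⠂⠒⠂⠒⠒⠒⠂⣿⠀⠀⠀
⠂⣿⠒⠒⠒⠒⣾⣿⠿⠀⠀⠀
⠿⣿⠒⠒⠒⣿⠒⠒⣿⠀⠀⠀
⠒⠂⠂⠒⣿⣿⠒⠒⠒⠀⠀⠀
⠀⠀⠀⠀⠀⠀⠀⠀⠀⠀⠀⠀
⠀⠀⠀⠀⠀⠀⠀⠀⠀⠀⠀⠀
⠀⠀⠀⠀⠀⠀⠀⠀⠀⠀⠀⠀

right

⠿⠿⠿⠿⠿⠿⠿⠿⠿⠿⠿⠿
⠿⠿⠿⠿⠿⠿⠿⠿⠿⠿⠿⠿
⠿⠿⠿⠿⠿⠿⠿⠿⠿⠿⠿⠿
⠀⠀⠀⠀⠀⠀⠀⠀⠀⠀⠀⠀
⠴⣿⠒⠴⣿⠒⠒⠿⠿⠀⠀⠀
⠂⠒⠂⠒⠒⠒⠂⣿⠒⠀⠀⠀
⣿⠒⠒⠒⠒⠂⣾⠿⠒⠀⠀⠀
⣿⠒⠒⠒⣿⠒⠒⣿⠿⠀⠀⠀
⠂⠂⠒⣿⣿⠒⠒⠒⠒⠀⠀⠀
⠀⠀⠀⠀⠀⠀⠀⠀⠀⠀⠀⠀
⠀⠀⠀⠀⠀⠀⠀⠀⠀⠀⠀⠀
⠀⠀⠀⠀⠀⠀⠀⠀⠀⠀⠀⠀

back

⠿⠿⠿⠿⠿⠿⠿⠿⠿⠿⠿⠿
⠿⠿⠿⠿⠿⠿⠿⠿⠿⠿⠿⠿
⠀⠀⠀⠀⠀⠀⠀⠀⠀⠀⠀⠀
⠴⣿⠒⠴⣿⠒⠒⠿⠿⠀⠀⠀
⠂⠒⠂⠒⠒⠒⠂⣿⠒⠀⠀⠀
⣿⠒⠒⠒⠒⠂⣿⠿⠒⠀⠀⠀
⣿⠒⠒⠒⣿⠒⣾⣿⠿⠀⠀⠀
⠂⠂⠒⣿⣿⠒⠒⠒⠒⠀⠀⠀
⠀⠀⠀⠀⠒⠒⠒⣿⠴⠀⠀⠀
⠀⠀⠀⠀⠀⠀⠀⠀⠀⠀⠀⠀
⠀⠀⠀⠀⠀⠀⠀⠀⠀⠀⠀⠀
⠀⠀⠀⠀⠀⠀⠀⠀⠀⠀⠀⠀

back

⠿⠿⠿⠿⠿⠿⠿⠿⠿⠿⠿⠿
⠀⠀⠀⠀⠀⠀⠀⠀⠀⠀⠀⠀
⠴⣿⠒⠴⣿⠒⠒⠿⠿⠀⠀⠀
⠂⠒⠂⠒⠒⠒⠂⣿⠒⠀⠀⠀
⣿⠒⠒⠒⠒⠂⣿⠿⠒⠀⠀⠀
⣿⠒⠒⠒⣿⠒⠒⣿⠿⠀⠀⠀
⠂⠂⠒⣿⣿⠒⣾⠒⠒⠀⠀⠀
⠀⠀⠀⠀⠒⠒⠒⣿⠴⠀⠀⠀
⠀⠀⠀⠀⠴⠴⠴⠂⠴⠀⠀⠀
⠀⠀⠀⠀⠀⠀⠀⠀⠀⠀⠀⠀
⠀⠀⠀⠀⠀⠀⠀⠀⠀⠀⠀⠀
⠀⠀⠀⠀⠀⠀⠀⠀⠀⠀⠀⠀

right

⠿⠿⠿⠿⠿⠿⠿⠿⠿⠿⠿⠿
⠀⠀⠀⠀⠀⠀⠀⠀⠀⠀⠀⠀
⣿⠒⠴⣿⠒⠒⠿⠿⠀⠀⠀⠀
⠒⠂⠒⠒⠒⠂⣿⠒⠀⠀⠀⠀
⠒⠒⠒⠒⠂⣿⠿⠒⠒⠀⠀⠀
⠒⠒⠒⣿⠒⠒⣿⠿⠂⠀⠀⠀
⠂⠒⣿⣿⠒⠒⣾⠒⠂⠀⠀⠀
⠀⠀⠀⠒⠒⠒⣿⠴⠒⠀⠀⠀
⠀⠀⠀⠴⠴⠴⠂⠴⠿⠀⠀⠀
⠀⠀⠀⠀⠀⠀⠀⠀⠀⠀⠀⠀
⠀⠀⠀⠀⠀⠀⠀⠀⠀⠀⠀⠀
⠀⠀⠀⠀⠀⠀⠀⠀⠀⠀⠀⠀

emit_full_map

⣿⠿⠿⠴⣿⠒⠴⣿⠒⠒⠿⠿⠀
⠂⠒⠴⠂⠒⠂⠒⠒⠒⠂⣿⠒⠀
⠒⣿⠂⣿⠒⠒⠒⠒⠂⣿⠿⠒⠒
⠒⠂⠿⣿⠒⠒⠒⣿⠒⠒⣿⠿⠂
⠂⠒⠒⠂⠂⠒⣿⣿⠒⠒⣾⠒⠂
⠀⠀⠀⠀⠀⠀⠀⠒⠒⠒⣿⠴⠒
⠀⠀⠀⠀⠀⠀⠀⠴⠴⠴⠂⠴⠿

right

⠿⠿⠿⠿⠿⠿⠿⠿⠿⠿⠿⠿
⠀⠀⠀⠀⠀⠀⠀⠀⠀⠀⠀⠀
⠒⠴⣿⠒⠒⠿⠿⠀⠀⠀⠀⠀
⠂⠒⠒⠒⠂⣿⠒⠀⠀⠀⠀⠀
⠒⠒⠒⠂⣿⠿⠒⠒⣿⠀⠀⠀
⠒⠒⣿⠒⠒⣿⠿⠂⣿⠀⠀⠀
⠒⣿⣿⠒⠒⠒⣾⠂⠴⠀⠀⠀
⠀⠀⠒⠒⠒⣿⠴⠒⠒⠀⠀⠀
⠀⠀⠴⠴⠴⠂⠴⠿⠒⠀⠀⠀
⠀⠀⠀⠀⠀⠀⠀⠀⠀⠀⠀⠀
⠀⠀⠀⠀⠀⠀⠀⠀⠀⠀⠀⠀
⠀⠀⠀⠀⠀⠀⠀⠀⠀⠀⠀⠀

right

⠿⠿⠿⠿⠿⠿⠿⠿⠿⠿⠿⠿
⠀⠀⠀⠀⠀⠀⠀⠀⠀⠀⠀⠀
⠴⣿⠒⠒⠿⠿⠀⠀⠀⠀⠀⠀
⠒⠒⠒⠂⣿⠒⠀⠀⠀⠀⠀⠀
⠒⠒⠂⣿⠿⠒⠒⣿⠒⠀⠀⠀
⠒⣿⠒⠒⣿⠿⠂⣿⠂⠀⠀⠀
⣿⣿⠒⠒⠒⠒⣾⠴⠒⠀⠀⠀
⠀⠒⠒⠒⣿⠴⠒⠒⣿⠀⠀⠀
⠀⠴⠴⠴⠂⠴⠿⠒⣿⠀⠀⠀
⠀⠀⠀⠀⠀⠀⠀⠀⠀⠀⠀⠀
⠀⠀⠀⠀⠀⠀⠀⠀⠀⠀⠀⠀
⠀⠀⠀⠀⠀⠀⠀⠀⠀⠀⠀⠀

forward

⠿⠿⠿⠿⠿⠿⠿⠿⠿⠿⠿⠿
⠿⠿⠿⠿⠿⠿⠿⠿⠿⠿⠿⠿
⠀⠀⠀⠀⠀⠀⠀⠀⠀⠀⠀⠀
⠴⣿⠒⠒⠿⠿⠀⠀⠀⠀⠀⠀
⠒⠒⠒⠂⣿⠒⠂⠂⠂⠀⠀⠀
⠒⠒⠂⣿⠿⠒⠒⣿⠒⠀⠀⠀
⠒⣿⠒⠒⣿⠿⣾⣿⠂⠀⠀⠀
⣿⣿⠒⠒⠒⠒⠂⠴⠒⠀⠀⠀
⠀⠒⠒⠒⣿⠴⠒⠒⣿⠀⠀⠀
⠀⠴⠴⠴⠂⠴⠿⠒⣿⠀⠀⠀
⠀⠀⠀⠀⠀⠀⠀⠀⠀⠀⠀⠀
⠀⠀⠀⠀⠀⠀⠀⠀⠀⠀⠀⠀

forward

⠿⠿⠿⠿⠿⠿⠿⠿⠿⠿⠿⠿
⠿⠿⠿⠿⠿⠿⠿⠿⠿⠿⠿⠿
⠿⠿⠿⠿⠿⠿⠿⠿⠿⠿⠿⠿
⠀⠀⠀⠀⠀⠀⠀⠀⠀⠀⠀⠀
⠴⣿⠒⠒⠿⠿⠒⠴⠂⠀⠀⠀
⠒⠒⠒⠂⣿⠒⠂⠂⠂⠀⠀⠀
⠒⠒⠂⣿⠿⠒⣾⣿⠒⠀⠀⠀
⠒⣿⠒⠒⣿⠿⠂⣿⠂⠀⠀⠀
⣿⣿⠒⠒⠒⠒⠂⠴⠒⠀⠀⠀
⠀⠒⠒⠒⣿⠴⠒⠒⣿⠀⠀⠀
⠀⠴⠴⠴⠂⠴⠿⠒⣿⠀⠀⠀
⠀⠀⠀⠀⠀⠀⠀⠀⠀⠀⠀⠀

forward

⠿⠿⠿⠿⠿⠿⠿⠿⠿⠿⠿⠿
⠿⠿⠿⠿⠿⠿⠿⠿⠿⠿⠿⠿
⠿⠿⠿⠿⠿⠿⠿⠿⠿⠿⠿⠿
⠿⠿⠿⠿⠿⠿⠿⠿⠿⠿⠿⠿
⠀⠀⠀⠀⠂⠒⣿⠂⠂⠀⠀⠀
⠴⣿⠒⠒⠿⠿⠒⠴⠂⠀⠀⠀
⠒⠒⠒⠂⣿⠒⣾⠂⠂⠀⠀⠀
⠒⠒⠂⣿⠿⠒⠒⣿⠒⠀⠀⠀
⠒⣿⠒⠒⣿⠿⠂⣿⠂⠀⠀⠀
⣿⣿⠒⠒⠒⠒⠂⠴⠒⠀⠀⠀
⠀⠒⠒⠒⣿⠴⠒⠒⣿⠀⠀⠀
⠀⠴⠴⠴⠂⠴⠿⠒⣿⠀⠀⠀

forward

⠿⠿⠿⠿⠿⠿⠿⠿⠿⠿⠿⠿
⠿⠿⠿⠿⠿⠿⠿⠿⠿⠿⠿⠿
⠿⠿⠿⠿⠿⠿⠿⠿⠿⠿⠿⠿
⠿⠿⠿⠿⠿⠿⠿⠿⠿⠿⠿⠿
⠿⠿⠿⠿⠿⠿⠿⠿⠿⠿⠿⠿
⠀⠀⠀⠀⠂⠒⣿⠂⠂⠀⠀⠀
⠴⣿⠒⠒⠿⠿⣾⠴⠂⠀⠀⠀
⠒⠒⠒⠂⣿⠒⠂⠂⠂⠀⠀⠀
⠒⠒⠂⣿⠿⠒⠒⣿⠒⠀⠀⠀
⠒⣿⠒⠒⣿⠿⠂⣿⠂⠀⠀⠀
⣿⣿⠒⠒⠒⠒⠂⠴⠒⠀⠀⠀
⠀⠒⠒⠒⣿⠴⠒⠒⣿⠀⠀⠀

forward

⠿⠿⠿⠿⠿⠿⠿⠿⠿⠿⠿⠿
⠿⠿⠿⠿⠿⠿⠿⠿⠿⠿⠿⠿
⠿⠿⠿⠿⠿⠿⠿⠿⠿⠿⠿⠿
⠿⠿⠿⠿⠿⠿⠿⠿⠿⠿⠿⠿
⠿⠿⠿⠿⠿⠿⠿⠿⠿⠿⠿⠿
⠿⠿⠿⠿⠿⠿⠿⠿⠿⠿⠿⠿
⠀⠀⠀⠀⠂⠒⣾⠂⠂⠀⠀⠀
⠴⣿⠒⠒⠿⠿⠒⠴⠂⠀⠀⠀
⠒⠒⠒⠂⣿⠒⠂⠂⠂⠀⠀⠀
⠒⠒⠂⣿⠿⠒⠒⣿⠒⠀⠀⠀
⠒⣿⠒⠒⣿⠿⠂⣿⠂⠀⠀⠀
⣿⣿⠒⠒⠒⠒⠂⠴⠒⠀⠀⠀

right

⠿⠿⠿⠿⠿⠿⠿⠿⠿⠿⠿⠿
⠿⠿⠿⠿⠿⠿⠿⠿⠿⠿⠿⠿
⠿⠿⠿⠿⠿⠿⠿⠿⠿⠿⠿⠿
⠿⠿⠿⠿⠿⠿⠿⠿⠿⠿⠿⠿
⠿⠿⠿⠿⠿⠿⠿⠿⠿⠿⠿⠿
⠿⠿⠿⠿⠿⠿⠿⠿⠿⠿⠿⠿
⠀⠀⠀⠂⠒⣿⣾⠂⠿⠀⠀⠀
⣿⠒⠒⠿⠿⠒⠴⠂⣿⠀⠀⠀
⠒⠒⠂⣿⠒⠂⠂⠂⠴⠀⠀⠀
⠒⠂⣿⠿⠒⠒⣿⠒⠀⠀⠀⠀
⣿⠒⠒⣿⠿⠂⣿⠂⠀⠀⠀⠀
⣿⠒⠒⠒⠒⠂⠴⠒⠀⠀⠀⠀

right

⠿⠿⠿⠿⠿⠿⠿⠿⠿⠿⠿⠿
⠿⠿⠿⠿⠿⠿⠿⠿⠿⠿⠿⠿
⠿⠿⠿⠿⠿⠿⠿⠿⠿⠿⠿⠿
⠿⠿⠿⠿⠿⠿⠿⠿⠿⠿⠿⠿
⠿⠿⠿⠿⠿⠿⠿⠿⠿⠿⠿⠿
⠿⠿⠿⠿⠿⠿⠿⠿⠿⠿⠿⠿
⠀⠀⠂⠒⣿⠂⣾⠿⠂⠀⠀⠀
⠒⠒⠿⠿⠒⠴⠂⣿⣿⠀⠀⠀
⠒⠂⣿⠒⠂⠂⠂⠴⠿⠀⠀⠀
⠂⣿⠿⠒⠒⣿⠒⠀⠀⠀⠀⠀
⠒⠒⣿⠿⠂⣿⠂⠀⠀⠀⠀⠀
⠒⠒⠒⠒⠂⠴⠒⠀⠀⠀⠀⠀

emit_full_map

⠀⠀⠀⠀⠀⠀⠀⠀⠀⠀⠂⠒⣿⠂⣾⠿⠂
⣿⠿⠿⠴⣿⠒⠴⣿⠒⠒⠿⠿⠒⠴⠂⣿⣿
⠂⠒⠴⠂⠒⠂⠒⠒⠒⠂⣿⠒⠂⠂⠂⠴⠿
⠒⣿⠂⣿⠒⠒⠒⠒⠂⣿⠿⠒⠒⣿⠒⠀⠀
⠒⠂⠿⣿⠒⠒⠒⣿⠒⠒⣿⠿⠂⣿⠂⠀⠀
⠂⠒⠒⠂⠂⠒⣿⣿⠒⠒⠒⠒⠂⠴⠒⠀⠀
⠀⠀⠀⠀⠀⠀⠀⠒⠒⠒⣿⠴⠒⠒⣿⠀⠀
⠀⠀⠀⠀⠀⠀⠀⠴⠴⠴⠂⠴⠿⠒⣿⠀⠀

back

⠿⠿⠿⠿⠿⠿⠿⠿⠿⠿⠿⠿
⠿⠿⠿⠿⠿⠿⠿⠿⠿⠿⠿⠿
⠿⠿⠿⠿⠿⠿⠿⠿⠿⠿⠿⠿
⠿⠿⠿⠿⠿⠿⠿⠿⠿⠿⠿⠿
⠿⠿⠿⠿⠿⠿⠿⠿⠿⠿⠿⠿
⠀⠀⠂⠒⣿⠂⠂⠿⠂⠀⠀⠀
⠒⠒⠿⠿⠒⠴⣾⣿⣿⠀⠀⠀
⠒⠂⣿⠒⠂⠂⠂⠴⠿⠀⠀⠀
⠂⣿⠿⠒⠒⣿⠒⣿⠂⠀⠀⠀
⠒⠒⣿⠿⠂⣿⠂⠀⠀⠀⠀⠀
⠒⠒⠒⠒⠂⠴⠒⠀⠀⠀⠀⠀
⠒⠒⣿⠴⠒⠒⣿⠀⠀⠀⠀⠀

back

⠿⠿⠿⠿⠿⠿⠿⠿⠿⠿⠿⠿
⠿⠿⠿⠿⠿⠿⠿⠿⠿⠿⠿⠿
⠿⠿⠿⠿⠿⠿⠿⠿⠿⠿⠿⠿
⠿⠿⠿⠿⠿⠿⠿⠿⠿⠿⠿⠿
⠀⠀⠂⠒⣿⠂⠂⠿⠂⠀⠀⠀
⠒⠒⠿⠿⠒⠴⠂⣿⣿⠀⠀⠀
⠒⠂⣿⠒⠂⠂⣾⠴⠿⠀⠀⠀
⠂⣿⠿⠒⠒⣿⠒⣿⠂⠀⠀⠀
⠒⠒⣿⠿⠂⣿⠂⠂⠒⠀⠀⠀
⠒⠒⠒⠒⠂⠴⠒⠀⠀⠀⠀⠀
⠒⠒⣿⠴⠒⠒⣿⠀⠀⠀⠀⠀
⠴⠴⠂⠴⠿⠒⣿⠀⠀⠀⠀⠀

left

⠿⠿⠿⠿⠿⠿⠿⠿⠿⠿⠿⠿
⠿⠿⠿⠿⠿⠿⠿⠿⠿⠿⠿⠿
⠿⠿⠿⠿⠿⠿⠿⠿⠿⠿⠿⠿
⠿⠿⠿⠿⠿⠿⠿⠿⠿⠿⠿⠿
⠀⠀⠀⠂⠒⣿⠂⠂⠿⠂⠀⠀
⣿⠒⠒⠿⠿⠒⠴⠂⣿⣿⠀⠀
⠒⠒⠂⣿⠒⠂⣾⠂⠴⠿⠀⠀
⠒⠂⣿⠿⠒⠒⣿⠒⣿⠂⠀⠀
⣿⠒⠒⣿⠿⠂⣿⠂⠂⠒⠀⠀
⣿⠒⠒⠒⠒⠂⠴⠒⠀⠀⠀⠀
⠒⠒⠒⣿⠴⠒⠒⣿⠀⠀⠀⠀
⠴⠴⠴⠂⠴⠿⠒⣿⠀⠀⠀⠀

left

⠿⠿⠿⠿⠿⠿⠿⠿⠿⠿⠿⠿
⠿⠿⠿⠿⠿⠿⠿⠿⠿⠿⠿⠿
⠿⠿⠿⠿⠿⠿⠿⠿⠿⠿⠿⠿
⠿⠿⠿⠿⠿⠿⠿⠿⠿⠿⠿⠿
⠀⠀⠀⠀⠂⠒⣿⠂⠂⠿⠂⠀
⠴⣿⠒⠒⠿⠿⠒⠴⠂⣿⣿⠀
⠒⠒⠒⠂⣿⠒⣾⠂⠂⠴⠿⠀
⠒⠒⠂⣿⠿⠒⠒⣿⠒⣿⠂⠀
⠒⣿⠒⠒⣿⠿⠂⣿⠂⠂⠒⠀
⣿⣿⠒⠒⠒⠒⠂⠴⠒⠀⠀⠀
⠀⠒⠒⠒⣿⠴⠒⠒⣿⠀⠀⠀
⠀⠴⠴⠴⠂⠴⠿⠒⣿⠀⠀⠀

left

⠿⠿⠿⠿⠿⠿⠿⠿⠿⠿⠿⠿
⠿⠿⠿⠿⠿⠿⠿⠿⠿⠿⠿⠿
⠿⠿⠿⠿⠿⠿⠿⠿⠿⠿⠿⠿
⠿⠿⠿⠿⠿⠿⠿⠿⠿⠿⠿⠿
⠀⠀⠀⠀⠂⠂⠒⣿⠂⠂⠿⠂
⠒⠴⣿⠒⠒⠿⠿⠒⠴⠂⣿⣿
⠂⠒⠒⠒⠂⣿⣾⠂⠂⠂⠴⠿
⠒⠒⠒⠂⣿⠿⠒⠒⣿⠒⣿⠂
⠒⠒⣿⠒⠒⣿⠿⠂⣿⠂⠂⠒
⠒⣿⣿⠒⠒⠒⠒⠂⠴⠒⠀⠀
⠀⠀⠒⠒⠒⣿⠴⠒⠒⣿⠀⠀
⠀⠀⠴⠴⠴⠂⠴⠿⠒⣿⠀⠀

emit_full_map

⠀⠀⠀⠀⠀⠀⠀⠀⠀⠂⠂⠒⣿⠂⠂⠿⠂
⣿⠿⠿⠴⣿⠒⠴⣿⠒⠒⠿⠿⠒⠴⠂⣿⣿
⠂⠒⠴⠂⠒⠂⠒⠒⠒⠂⣿⣾⠂⠂⠂⠴⠿
⠒⣿⠂⣿⠒⠒⠒⠒⠂⣿⠿⠒⠒⣿⠒⣿⠂
⠒⠂⠿⣿⠒⠒⠒⣿⠒⠒⣿⠿⠂⣿⠂⠂⠒
⠂⠒⠒⠂⠂⠒⣿⣿⠒⠒⠒⠒⠂⠴⠒⠀⠀
⠀⠀⠀⠀⠀⠀⠀⠒⠒⠒⣿⠴⠒⠒⣿⠀⠀
⠀⠀⠀⠀⠀⠀⠀⠴⠴⠴⠂⠴⠿⠒⣿⠀⠀

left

⠿⠿⠿⠿⠿⠿⠿⠿⠿⠿⠿⠿
⠿⠿⠿⠿⠿⠿⠿⠿⠿⠿⠿⠿
⠿⠿⠿⠿⠿⠿⠿⠿⠿⠿⠿⠿
⠿⠿⠿⠿⠿⠿⠿⠿⠿⠿⠿⠿
⠀⠀⠀⠀⠿⠂⠂⠒⣿⠂⠂⠿
⣿⠒⠴⣿⠒⠒⠿⠿⠒⠴⠂⣿
⠒⠂⠒⠒⠒⠂⣾⠒⠂⠂⠂⠴
⠒⠒⠒⠒⠂⣿⠿⠒⠒⣿⠒⣿
⠒⠒⠒⣿⠒⠒⣿⠿⠂⣿⠂⠂
⠂⠒⣿⣿⠒⠒⠒⠒⠂⠴⠒⠀
⠀⠀⠀⠒⠒⠒⣿⠴⠒⠒⣿⠀
⠀⠀⠀⠴⠴⠴⠂⠴⠿⠒⣿⠀

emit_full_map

⠀⠀⠀⠀⠀⠀⠀⠀⠿⠂⠂⠒⣿⠂⠂⠿⠂
⣿⠿⠿⠴⣿⠒⠴⣿⠒⠒⠿⠿⠒⠴⠂⣿⣿
⠂⠒⠴⠂⠒⠂⠒⠒⠒⠂⣾⠒⠂⠂⠂⠴⠿
⠒⣿⠂⣿⠒⠒⠒⠒⠂⣿⠿⠒⠒⣿⠒⣿⠂
⠒⠂⠿⣿⠒⠒⠒⣿⠒⠒⣿⠿⠂⣿⠂⠂⠒
⠂⠒⠒⠂⠂⠒⣿⣿⠒⠒⠒⠒⠂⠴⠒⠀⠀
⠀⠀⠀⠀⠀⠀⠀⠒⠒⠒⣿⠴⠒⠒⣿⠀⠀
⠀⠀⠀⠀⠀⠀⠀⠴⠴⠴⠂⠴⠿⠒⣿⠀⠀


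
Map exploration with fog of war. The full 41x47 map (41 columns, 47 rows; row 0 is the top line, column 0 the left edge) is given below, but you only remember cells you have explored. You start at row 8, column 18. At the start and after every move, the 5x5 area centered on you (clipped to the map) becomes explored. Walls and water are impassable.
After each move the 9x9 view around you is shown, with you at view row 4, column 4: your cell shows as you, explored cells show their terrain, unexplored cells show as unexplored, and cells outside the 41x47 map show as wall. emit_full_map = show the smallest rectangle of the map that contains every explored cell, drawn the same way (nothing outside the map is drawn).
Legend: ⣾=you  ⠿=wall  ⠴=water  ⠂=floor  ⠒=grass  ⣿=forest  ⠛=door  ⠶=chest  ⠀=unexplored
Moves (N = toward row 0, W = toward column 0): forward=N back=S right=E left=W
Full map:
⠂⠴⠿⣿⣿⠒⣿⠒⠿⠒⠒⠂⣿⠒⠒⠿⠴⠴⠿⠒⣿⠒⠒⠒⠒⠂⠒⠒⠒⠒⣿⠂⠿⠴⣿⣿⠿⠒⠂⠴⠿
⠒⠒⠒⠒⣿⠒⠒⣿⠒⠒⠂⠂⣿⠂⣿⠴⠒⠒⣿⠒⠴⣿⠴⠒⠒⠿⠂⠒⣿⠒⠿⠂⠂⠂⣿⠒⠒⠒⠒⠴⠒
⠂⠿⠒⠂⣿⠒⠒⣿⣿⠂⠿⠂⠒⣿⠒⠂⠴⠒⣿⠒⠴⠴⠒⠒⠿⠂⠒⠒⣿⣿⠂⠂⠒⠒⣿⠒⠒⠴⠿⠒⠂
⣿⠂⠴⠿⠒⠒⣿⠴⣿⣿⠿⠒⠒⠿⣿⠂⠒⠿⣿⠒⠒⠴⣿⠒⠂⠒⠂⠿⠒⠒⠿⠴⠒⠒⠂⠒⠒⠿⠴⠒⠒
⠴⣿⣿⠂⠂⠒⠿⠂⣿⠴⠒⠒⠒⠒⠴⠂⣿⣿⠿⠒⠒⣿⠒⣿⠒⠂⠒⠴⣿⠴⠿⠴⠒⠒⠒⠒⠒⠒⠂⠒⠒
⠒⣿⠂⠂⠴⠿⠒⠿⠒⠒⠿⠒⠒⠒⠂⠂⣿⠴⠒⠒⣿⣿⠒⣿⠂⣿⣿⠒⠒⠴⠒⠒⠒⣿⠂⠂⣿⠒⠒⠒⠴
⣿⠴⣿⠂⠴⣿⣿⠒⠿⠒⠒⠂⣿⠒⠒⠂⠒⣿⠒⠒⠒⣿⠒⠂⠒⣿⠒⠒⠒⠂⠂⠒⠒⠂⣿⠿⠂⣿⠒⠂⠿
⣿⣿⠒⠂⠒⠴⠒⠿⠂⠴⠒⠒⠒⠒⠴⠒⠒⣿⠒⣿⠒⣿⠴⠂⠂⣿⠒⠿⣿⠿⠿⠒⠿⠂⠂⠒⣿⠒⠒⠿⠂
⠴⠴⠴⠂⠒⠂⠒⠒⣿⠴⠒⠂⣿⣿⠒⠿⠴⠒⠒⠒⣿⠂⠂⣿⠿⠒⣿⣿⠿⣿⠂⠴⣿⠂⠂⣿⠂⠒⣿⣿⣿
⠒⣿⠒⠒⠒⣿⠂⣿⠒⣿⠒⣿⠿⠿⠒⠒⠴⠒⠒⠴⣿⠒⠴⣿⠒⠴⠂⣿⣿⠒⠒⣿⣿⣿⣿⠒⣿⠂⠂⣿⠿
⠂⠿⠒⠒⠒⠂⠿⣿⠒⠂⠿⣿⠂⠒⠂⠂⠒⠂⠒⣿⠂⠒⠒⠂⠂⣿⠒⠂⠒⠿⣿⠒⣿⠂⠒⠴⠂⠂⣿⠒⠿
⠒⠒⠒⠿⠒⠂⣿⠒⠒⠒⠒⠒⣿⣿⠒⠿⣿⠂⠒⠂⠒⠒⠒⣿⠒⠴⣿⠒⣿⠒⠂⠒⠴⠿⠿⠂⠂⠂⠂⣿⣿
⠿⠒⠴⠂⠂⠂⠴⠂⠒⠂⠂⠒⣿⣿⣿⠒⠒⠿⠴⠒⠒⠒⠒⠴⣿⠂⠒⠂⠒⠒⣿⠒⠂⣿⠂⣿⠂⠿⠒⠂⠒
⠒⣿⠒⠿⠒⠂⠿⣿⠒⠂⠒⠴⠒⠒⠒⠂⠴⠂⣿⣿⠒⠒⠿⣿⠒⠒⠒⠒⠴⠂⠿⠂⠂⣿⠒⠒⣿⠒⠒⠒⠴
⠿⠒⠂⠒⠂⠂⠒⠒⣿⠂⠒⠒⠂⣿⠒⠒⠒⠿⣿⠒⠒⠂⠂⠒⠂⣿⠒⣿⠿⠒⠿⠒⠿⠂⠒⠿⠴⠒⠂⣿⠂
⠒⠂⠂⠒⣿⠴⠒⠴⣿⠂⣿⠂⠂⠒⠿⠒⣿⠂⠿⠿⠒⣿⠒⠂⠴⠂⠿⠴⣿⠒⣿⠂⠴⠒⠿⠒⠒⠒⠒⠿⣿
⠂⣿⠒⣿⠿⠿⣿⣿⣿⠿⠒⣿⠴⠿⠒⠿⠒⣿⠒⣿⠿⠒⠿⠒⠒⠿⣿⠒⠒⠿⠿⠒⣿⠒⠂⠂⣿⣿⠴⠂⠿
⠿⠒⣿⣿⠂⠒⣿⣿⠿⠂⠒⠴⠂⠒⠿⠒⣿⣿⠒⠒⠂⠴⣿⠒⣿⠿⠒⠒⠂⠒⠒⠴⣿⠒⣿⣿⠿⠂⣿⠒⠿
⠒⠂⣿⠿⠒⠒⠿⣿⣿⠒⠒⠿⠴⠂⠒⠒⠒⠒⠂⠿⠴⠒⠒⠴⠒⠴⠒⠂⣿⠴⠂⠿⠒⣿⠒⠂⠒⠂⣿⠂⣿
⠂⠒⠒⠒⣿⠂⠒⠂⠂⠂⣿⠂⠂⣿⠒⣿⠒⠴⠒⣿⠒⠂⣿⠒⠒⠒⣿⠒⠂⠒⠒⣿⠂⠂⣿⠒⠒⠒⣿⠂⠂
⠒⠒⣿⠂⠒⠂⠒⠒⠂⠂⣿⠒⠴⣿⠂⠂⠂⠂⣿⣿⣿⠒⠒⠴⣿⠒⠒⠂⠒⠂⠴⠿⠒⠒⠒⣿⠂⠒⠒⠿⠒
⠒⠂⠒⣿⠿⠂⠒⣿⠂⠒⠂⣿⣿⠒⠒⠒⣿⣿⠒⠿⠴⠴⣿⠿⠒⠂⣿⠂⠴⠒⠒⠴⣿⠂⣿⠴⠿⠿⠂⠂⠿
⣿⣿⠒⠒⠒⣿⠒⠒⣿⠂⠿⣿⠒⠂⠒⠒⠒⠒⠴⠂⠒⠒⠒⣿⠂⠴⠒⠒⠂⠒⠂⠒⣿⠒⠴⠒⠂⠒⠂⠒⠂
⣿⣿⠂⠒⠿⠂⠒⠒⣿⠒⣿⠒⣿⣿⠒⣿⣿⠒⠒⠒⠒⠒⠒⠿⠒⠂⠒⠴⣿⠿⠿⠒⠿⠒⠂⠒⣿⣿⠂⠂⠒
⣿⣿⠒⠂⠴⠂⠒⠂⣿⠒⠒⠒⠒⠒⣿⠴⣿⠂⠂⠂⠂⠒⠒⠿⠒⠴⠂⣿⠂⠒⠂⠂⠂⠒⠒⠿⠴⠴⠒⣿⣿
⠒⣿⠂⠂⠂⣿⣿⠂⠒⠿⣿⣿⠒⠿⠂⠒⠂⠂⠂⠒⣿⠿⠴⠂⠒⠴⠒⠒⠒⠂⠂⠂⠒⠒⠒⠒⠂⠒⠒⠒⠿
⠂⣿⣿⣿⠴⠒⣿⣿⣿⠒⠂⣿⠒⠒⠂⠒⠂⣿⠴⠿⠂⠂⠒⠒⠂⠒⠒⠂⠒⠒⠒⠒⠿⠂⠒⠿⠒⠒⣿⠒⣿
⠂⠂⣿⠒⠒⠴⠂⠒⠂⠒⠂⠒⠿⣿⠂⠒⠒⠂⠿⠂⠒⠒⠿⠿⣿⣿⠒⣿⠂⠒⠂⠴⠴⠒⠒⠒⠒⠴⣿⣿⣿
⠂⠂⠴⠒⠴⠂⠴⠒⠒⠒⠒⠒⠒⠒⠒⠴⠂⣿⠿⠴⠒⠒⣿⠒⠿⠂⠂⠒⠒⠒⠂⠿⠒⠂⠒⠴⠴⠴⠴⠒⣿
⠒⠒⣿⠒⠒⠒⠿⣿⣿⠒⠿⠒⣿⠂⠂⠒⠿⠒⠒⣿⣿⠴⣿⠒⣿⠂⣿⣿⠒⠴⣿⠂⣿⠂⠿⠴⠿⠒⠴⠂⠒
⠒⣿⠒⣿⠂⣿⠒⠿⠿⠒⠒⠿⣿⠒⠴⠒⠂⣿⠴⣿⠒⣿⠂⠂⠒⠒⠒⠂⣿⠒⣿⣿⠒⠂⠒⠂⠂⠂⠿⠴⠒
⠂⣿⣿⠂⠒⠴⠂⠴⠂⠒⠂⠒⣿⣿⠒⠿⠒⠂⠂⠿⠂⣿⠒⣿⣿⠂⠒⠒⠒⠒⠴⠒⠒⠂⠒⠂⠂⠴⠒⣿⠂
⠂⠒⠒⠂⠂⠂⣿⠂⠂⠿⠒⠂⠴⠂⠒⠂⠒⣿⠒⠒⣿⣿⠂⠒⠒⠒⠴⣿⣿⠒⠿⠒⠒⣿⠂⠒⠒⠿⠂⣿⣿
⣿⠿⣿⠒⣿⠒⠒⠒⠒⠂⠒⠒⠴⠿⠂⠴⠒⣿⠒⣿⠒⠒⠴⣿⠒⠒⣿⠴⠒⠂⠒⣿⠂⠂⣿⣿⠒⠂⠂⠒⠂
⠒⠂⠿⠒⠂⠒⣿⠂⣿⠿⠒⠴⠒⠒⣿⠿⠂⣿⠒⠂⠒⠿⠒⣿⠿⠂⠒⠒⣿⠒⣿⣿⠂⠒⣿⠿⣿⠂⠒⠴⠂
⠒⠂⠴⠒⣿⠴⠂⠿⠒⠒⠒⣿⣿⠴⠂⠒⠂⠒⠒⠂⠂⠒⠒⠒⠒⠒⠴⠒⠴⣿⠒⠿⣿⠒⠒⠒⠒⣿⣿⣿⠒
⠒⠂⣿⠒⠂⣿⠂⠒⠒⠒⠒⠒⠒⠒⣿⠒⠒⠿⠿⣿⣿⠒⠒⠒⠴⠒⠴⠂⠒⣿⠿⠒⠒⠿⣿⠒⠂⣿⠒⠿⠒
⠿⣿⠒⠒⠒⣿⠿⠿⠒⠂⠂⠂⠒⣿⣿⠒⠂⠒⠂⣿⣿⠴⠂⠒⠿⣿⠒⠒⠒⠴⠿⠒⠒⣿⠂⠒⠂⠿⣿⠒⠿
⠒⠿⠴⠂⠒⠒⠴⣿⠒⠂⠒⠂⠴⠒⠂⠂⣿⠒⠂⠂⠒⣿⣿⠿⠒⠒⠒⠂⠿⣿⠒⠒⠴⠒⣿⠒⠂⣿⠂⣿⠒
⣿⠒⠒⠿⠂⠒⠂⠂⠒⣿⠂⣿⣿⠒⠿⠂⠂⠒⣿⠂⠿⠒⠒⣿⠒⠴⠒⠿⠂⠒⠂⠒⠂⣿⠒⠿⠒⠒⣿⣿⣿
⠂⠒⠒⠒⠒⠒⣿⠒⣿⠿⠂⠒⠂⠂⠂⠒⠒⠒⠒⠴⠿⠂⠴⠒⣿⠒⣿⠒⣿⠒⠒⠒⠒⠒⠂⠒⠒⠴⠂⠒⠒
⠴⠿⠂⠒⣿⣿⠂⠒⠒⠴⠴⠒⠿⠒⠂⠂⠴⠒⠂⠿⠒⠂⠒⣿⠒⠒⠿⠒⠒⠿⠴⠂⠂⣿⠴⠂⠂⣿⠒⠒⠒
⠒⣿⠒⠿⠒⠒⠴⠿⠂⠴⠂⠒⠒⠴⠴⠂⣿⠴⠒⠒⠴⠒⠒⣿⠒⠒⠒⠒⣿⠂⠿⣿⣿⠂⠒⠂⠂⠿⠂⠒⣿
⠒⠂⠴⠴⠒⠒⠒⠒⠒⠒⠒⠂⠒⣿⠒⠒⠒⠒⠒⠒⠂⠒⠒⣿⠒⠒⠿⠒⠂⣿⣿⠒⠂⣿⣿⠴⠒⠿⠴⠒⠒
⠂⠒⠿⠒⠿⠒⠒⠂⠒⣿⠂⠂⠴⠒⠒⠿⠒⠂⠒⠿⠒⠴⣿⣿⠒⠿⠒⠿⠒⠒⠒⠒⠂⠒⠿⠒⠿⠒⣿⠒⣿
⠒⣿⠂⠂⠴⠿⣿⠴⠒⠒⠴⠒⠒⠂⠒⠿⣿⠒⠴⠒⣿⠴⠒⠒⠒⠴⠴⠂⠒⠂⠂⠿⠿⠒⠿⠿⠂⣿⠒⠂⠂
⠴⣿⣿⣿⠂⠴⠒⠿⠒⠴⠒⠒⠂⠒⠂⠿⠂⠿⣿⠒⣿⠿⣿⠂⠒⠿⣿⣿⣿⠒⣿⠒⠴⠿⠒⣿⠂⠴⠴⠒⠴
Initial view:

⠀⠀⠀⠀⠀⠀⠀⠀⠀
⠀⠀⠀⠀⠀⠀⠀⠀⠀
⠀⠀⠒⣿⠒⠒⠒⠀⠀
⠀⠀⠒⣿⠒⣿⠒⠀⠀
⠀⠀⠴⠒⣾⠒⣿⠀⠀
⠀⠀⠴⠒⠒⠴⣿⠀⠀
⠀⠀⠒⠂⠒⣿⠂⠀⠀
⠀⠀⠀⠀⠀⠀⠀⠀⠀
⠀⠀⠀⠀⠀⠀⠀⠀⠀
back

⠀⠀⠀⠀⠀⠀⠀⠀⠀
⠀⠀⠒⣿⠒⠒⠒⠀⠀
⠀⠀⠒⣿⠒⣿⠒⠀⠀
⠀⠀⠴⠒⠒⠒⣿⠀⠀
⠀⠀⠴⠒⣾⠴⣿⠀⠀
⠀⠀⠒⠂⠒⣿⠂⠀⠀
⠀⠀⣿⠂⠒⠂⠒⠀⠀
⠀⠀⠀⠀⠀⠀⠀⠀⠀
⠀⠀⠀⠀⠀⠀⠀⠀⠀

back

⠀⠀⠒⣿⠒⠒⠒⠀⠀
⠀⠀⠒⣿⠒⣿⠒⠀⠀
⠀⠀⠴⠒⠒⠒⣿⠀⠀
⠀⠀⠴⠒⠒⠴⣿⠀⠀
⠀⠀⠒⠂⣾⣿⠂⠀⠀
⠀⠀⣿⠂⠒⠂⠒⠀⠀
⠀⠀⠒⠿⠴⠒⠒⠀⠀
⠀⠀⠀⠀⠀⠀⠀⠀⠀
⠀⠀⠀⠀⠀⠀⠀⠀⠀

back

⠀⠀⠒⣿⠒⣿⠒⠀⠀
⠀⠀⠴⠒⠒⠒⣿⠀⠀
⠀⠀⠴⠒⠒⠴⣿⠀⠀
⠀⠀⠒⠂⠒⣿⠂⠀⠀
⠀⠀⣿⠂⣾⠂⠒⠀⠀
⠀⠀⠒⠿⠴⠒⠒⠀⠀
⠀⠀⠴⠂⣿⣿⠒⠀⠀
⠀⠀⠀⠀⠀⠀⠀⠀⠀
⠀⠀⠀⠀⠀⠀⠀⠀⠀

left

⠀⠀⠀⠒⣿⠒⣿⠒⠀
⠀⠀⠀⠴⠒⠒⠒⣿⠀
⠀⠀⠒⠴⠒⠒⠴⣿⠀
⠀⠀⠂⠒⠂⠒⣿⠂⠀
⠀⠀⠿⣿⣾⠒⠂⠒⠀
⠀⠀⠒⠒⠿⠴⠒⠒⠀
⠀⠀⠂⠴⠂⣿⣿⠒⠀
⠀⠀⠀⠀⠀⠀⠀⠀⠀
⠀⠀⠀⠀⠀⠀⠀⠀⠀

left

⠀⠀⠀⠀⠒⣿⠒⣿⠒
⠀⠀⠀⠀⠴⠒⠒⠒⣿
⠀⠀⠒⠒⠴⠒⠒⠴⣿
⠀⠀⠂⠂⠒⠂⠒⣿⠂
⠀⠀⠒⠿⣾⠂⠒⠂⠒
⠀⠀⣿⠒⠒⠿⠴⠒⠒
⠀⠀⠒⠂⠴⠂⣿⣿⠒
⠀⠀⠀⠀⠀⠀⠀⠀⠀
⠀⠀⠀⠀⠀⠀⠀⠀⠀

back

⠀⠀⠀⠀⠴⠒⠒⠒⣿
⠀⠀⠒⠒⠴⠒⠒⠴⣿
⠀⠀⠂⠂⠒⠂⠒⣿⠂
⠀⠀⠒⠿⣿⠂⠒⠂⠒
⠀⠀⣿⠒⣾⠿⠴⠒⠒
⠀⠀⠒⠂⠴⠂⣿⣿⠒
⠀⠀⠒⠒⠒⠿⣿⠀⠀
⠀⠀⠀⠀⠀⠀⠀⠀⠀
⠀⠀⠀⠀⠀⠀⠀⠀⠀

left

⠀⠀⠀⠀⠀⠴⠒⠒⠒
⠀⠀⠀⠒⠒⠴⠒⠒⠴
⠀⠀⠒⠂⠂⠒⠂⠒⣿
⠀⠀⣿⠒⠿⣿⠂⠒⠂
⠀⠀⣿⣿⣾⠒⠿⠴⠒
⠀⠀⠒⠒⠂⠴⠂⣿⣿
⠀⠀⣿⠒⠒⠒⠿⣿⠀
⠀⠀⠀⠀⠀⠀⠀⠀⠀
⠀⠀⠀⠀⠀⠀⠀⠀⠀

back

⠀⠀⠀⠒⠒⠴⠒⠒⠴
⠀⠀⠒⠂⠂⠒⠂⠒⣿
⠀⠀⣿⠒⠿⣿⠂⠒⠂
⠀⠀⣿⣿⠒⠒⠿⠴⠒
⠀⠀⠒⠒⣾⠴⠂⣿⣿
⠀⠀⣿⠒⠒⠒⠿⣿⠀
⠀⠀⠒⠿⠒⣿⠂⠀⠀
⠀⠀⠀⠀⠀⠀⠀⠀⠀
⠀⠀⠀⠀⠀⠀⠀⠀⠀

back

⠀⠀⠒⠂⠂⠒⠂⠒⣿
⠀⠀⣿⠒⠿⣿⠂⠒⠂
⠀⠀⣿⣿⠒⠒⠿⠴⠒
⠀⠀⠒⠒⠂⠴⠂⣿⣿
⠀⠀⣿⠒⣾⠒⠿⣿⠀
⠀⠀⠒⠿⠒⣿⠂⠀⠀
⠀⠀⠿⠒⠿⠒⣿⠀⠀
⠀⠀⠀⠀⠀⠀⠀⠀⠀
⠀⠀⠀⠀⠀⠀⠀⠀⠀

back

⠀⠀⣿⠒⠿⣿⠂⠒⠂
⠀⠀⣿⣿⠒⠒⠿⠴⠒
⠀⠀⠒⠒⠂⠴⠂⣿⣿
⠀⠀⣿⠒⠒⠒⠿⣿⠀
⠀⠀⠒⠿⣾⣿⠂⠀⠀
⠀⠀⠿⠒⠿⠒⣿⠀⠀
⠀⠀⠒⠿⠒⣿⣿⠀⠀
⠀⠀⠀⠀⠀⠀⠀⠀⠀
⠀⠀⠀⠀⠀⠀⠀⠀⠀

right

⠀⣿⠒⠿⣿⠂⠒⠂⠒
⠀⣿⣿⠒⠒⠿⠴⠒⠒
⠀⠒⠒⠂⠴⠂⣿⣿⠒
⠀⣿⠒⠒⠒⠿⣿⠀⠀
⠀⠒⠿⠒⣾⠂⠿⠀⠀
⠀⠿⠒⠿⠒⣿⠒⠀⠀
⠀⠒⠿⠒⣿⣿⠒⠀⠀
⠀⠀⠀⠀⠀⠀⠀⠀⠀
⠀⠀⠀⠀⠀⠀⠀⠀⠀

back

⠀⣿⣿⠒⠒⠿⠴⠒⠒
⠀⠒⠒⠂⠴⠂⣿⣿⠒
⠀⣿⠒⠒⠒⠿⣿⠀⠀
⠀⠒⠿⠒⣿⠂⠿⠀⠀
⠀⠿⠒⠿⣾⣿⠒⠀⠀
⠀⠒⠿⠒⣿⣿⠒⠀⠀
⠀⠀⠒⠒⠒⠒⠂⠀⠀
⠀⠀⠀⠀⠀⠀⠀⠀⠀
⠀⠀⠀⠀⠀⠀⠀⠀⠀

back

⠀⠒⠒⠂⠴⠂⣿⣿⠒
⠀⣿⠒⠒⠒⠿⣿⠀⠀
⠀⠒⠿⠒⣿⠂⠿⠀⠀
⠀⠿⠒⠿⠒⣿⠒⠀⠀
⠀⠒⠿⠒⣾⣿⠒⠀⠀
⠀⠀⠒⠒⠒⠒⠂⠀⠀
⠀⠀⠒⣿⠒⠴⠒⠀⠀
⠀⠀⠀⠀⠀⠀⠀⠀⠀
⠀⠀⠀⠀⠀⠀⠀⠀⠀

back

⠀⣿⠒⠒⠒⠿⣿⠀⠀
⠀⠒⠿⠒⣿⠂⠿⠀⠀
⠀⠿⠒⠿⠒⣿⠒⠀⠀
⠀⠒⠿⠒⣿⣿⠒⠀⠀
⠀⠀⠒⠒⣾⠒⠂⠀⠀
⠀⠀⠒⣿⠒⠴⠒⠀⠀
⠀⠀⠂⠂⠂⠂⣿⠀⠀
⠀⠀⠀⠀⠀⠀⠀⠀⠀
⠀⠀⠀⠀⠀⠀⠀⠀⠀

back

⠀⠒⠿⠒⣿⠂⠿⠀⠀
⠀⠿⠒⠿⠒⣿⠒⠀⠀
⠀⠒⠿⠒⣿⣿⠒⠀⠀
⠀⠀⠒⠒⠒⠒⠂⠀⠀
⠀⠀⠒⣿⣾⠴⠒⠀⠀
⠀⠀⠂⠂⠂⠂⣿⠀⠀
⠀⠀⠒⠒⣿⣿⠒⠀⠀
⠀⠀⠀⠀⠀⠀⠀⠀⠀
⠀⠀⠀⠀⠀⠀⠀⠀⠀

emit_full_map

⠀⠀⠀⠒⣿⠒⠒⠒
⠀⠀⠀⠒⣿⠒⣿⠒
⠀⠀⠀⠴⠒⠒⠒⣿
⠀⠒⠒⠴⠒⠒⠴⣿
⠒⠂⠂⠒⠂⠒⣿⠂
⣿⠒⠿⣿⠂⠒⠂⠒
⣿⣿⠒⠒⠿⠴⠒⠒
⠒⠒⠂⠴⠂⣿⣿⠒
⣿⠒⠒⠒⠿⣿⠀⠀
⠒⠿⠒⣿⠂⠿⠀⠀
⠿⠒⠿⠒⣿⠒⠀⠀
⠒⠿⠒⣿⣿⠒⠀⠀
⠀⠒⠒⠒⠒⠂⠀⠀
⠀⠒⣿⣾⠴⠒⠀⠀
⠀⠂⠂⠂⠂⣿⠀⠀
⠀⠒⠒⣿⣿⠒⠀⠀

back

⠀⠿⠒⠿⠒⣿⠒⠀⠀
⠀⠒⠿⠒⣿⣿⠒⠀⠀
⠀⠀⠒⠒⠒⠒⠂⠀⠀
⠀⠀⠒⣿⠒⠴⠒⠀⠀
⠀⠀⠂⠂⣾⠂⣿⠀⠀
⠀⠀⠒⠒⣿⣿⠒⠀⠀
⠀⠀⠒⠒⠒⠒⠴⠀⠀
⠀⠀⠀⠀⠀⠀⠀⠀⠀
⠀⠀⠀⠀⠀⠀⠀⠀⠀

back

⠀⠒⠿⠒⣿⣿⠒⠀⠀
⠀⠀⠒⠒⠒⠒⠂⠀⠀
⠀⠀⠒⣿⠒⠴⠒⠀⠀
⠀⠀⠂⠂⠂⠂⣿⠀⠀
⠀⠀⠒⠒⣾⣿⠒⠀⠀
⠀⠀⠒⠒⠒⠒⠴⠀⠀
⠀⠀⠒⣿⣿⠒⠒⠀⠀
⠀⠀⠀⠀⠀⠀⠀⠀⠀
⠀⠀⠀⠀⠀⠀⠀⠀⠀

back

⠀⠀⠒⠒⠒⠒⠂⠀⠀
⠀⠀⠒⣿⠒⠴⠒⠀⠀
⠀⠀⠂⠂⠂⠂⣿⠀⠀
⠀⠀⠒⠒⣿⣿⠒⠀⠀
⠀⠀⠒⠒⣾⠒⠴⠀⠀
⠀⠀⠒⣿⣿⠒⠒⠀⠀
⠀⠀⣿⠴⣿⠂⠂⠀⠀
⠀⠀⠀⠀⠀⠀⠀⠀⠀
⠀⠀⠀⠀⠀⠀⠀⠀⠀

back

⠀⠀⠒⣿⠒⠴⠒⠀⠀
⠀⠀⠂⠂⠂⠂⣿⠀⠀
⠀⠀⠒⠒⣿⣿⠒⠀⠀
⠀⠀⠒⠒⠒⠒⠴⠀⠀
⠀⠀⠒⣿⣾⠒⠒⠀⠀
⠀⠀⣿⠴⣿⠂⠂⠀⠀
⠀⠀⠂⠒⠂⠂⠂⠀⠀
⠀⠀⠀⠀⠀⠀⠀⠀⠀
⠀⠀⠀⠀⠀⠀⠀⠀⠀

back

⠀⠀⠂⠂⠂⠂⣿⠀⠀
⠀⠀⠒⠒⣿⣿⠒⠀⠀
⠀⠀⠒⠒⠒⠒⠴⠀⠀
⠀⠀⠒⣿⣿⠒⠒⠀⠀
⠀⠀⣿⠴⣾⠂⠂⠀⠀
⠀⠀⠂⠒⠂⠂⠂⠀⠀
⠀⠀⠂⠒⠂⣿⠴⠀⠀
⠀⠀⠀⠀⠀⠀⠀⠀⠀
⠀⠀⠀⠀⠀⠀⠀⠀⠀

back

⠀⠀⠒⠒⣿⣿⠒⠀⠀
⠀⠀⠒⠒⠒⠒⠴⠀⠀
⠀⠀⠒⣿⣿⠒⠒⠀⠀
⠀⠀⣿⠴⣿⠂⠂⠀⠀
⠀⠀⠂⠒⣾⠂⠂⠀⠀
⠀⠀⠂⠒⠂⣿⠴⠀⠀
⠀⠀⠂⠒⠒⠂⠿⠀⠀
⠀⠀⠀⠀⠀⠀⠀⠀⠀
⠀⠀⠀⠀⠀⠀⠀⠀⠀

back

⠀⠀⠒⠒⠒⠒⠴⠀⠀
⠀⠀⠒⣿⣿⠒⠒⠀⠀
⠀⠀⣿⠴⣿⠂⠂⠀⠀
⠀⠀⠂⠒⠂⠂⠂⠀⠀
⠀⠀⠂⠒⣾⣿⠴⠀⠀
⠀⠀⠂⠒⠒⠂⠿⠀⠀
⠀⠀⠒⠴⠂⣿⠿⠀⠀
⠀⠀⠀⠀⠀⠀⠀⠀⠀
⠀⠀⠀⠀⠀⠀⠀⠀⠀

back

⠀⠀⠒⣿⣿⠒⠒⠀⠀
⠀⠀⣿⠴⣿⠂⠂⠀⠀
⠀⠀⠂⠒⠂⠂⠂⠀⠀
⠀⠀⠂⠒⠂⣿⠴⠀⠀
⠀⠀⠂⠒⣾⠂⠿⠀⠀
⠀⠀⠒⠴⠂⣿⠿⠀⠀
⠀⠀⠂⠒⠿⠒⠒⠀⠀
⠀⠀⠀⠀⠀⠀⠀⠀⠀
⠀⠀⠀⠀⠀⠀⠀⠀⠀

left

⠀⠀⠀⠒⣿⣿⠒⠒⠀
⠀⠀⠀⣿⠴⣿⠂⠂⠀
⠀⠀⠿⠂⠒⠂⠂⠂⠀
⠀⠀⠒⠂⠒⠂⣿⠴⠀
⠀⠀⣿⠂⣾⠒⠂⠿⠀
⠀⠀⠒⠒⠴⠂⣿⠿⠀
⠀⠀⠂⠂⠒⠿⠒⠒⠀
⠀⠀⠀⠀⠀⠀⠀⠀⠀
⠀⠀⠀⠀⠀⠀⠀⠀⠀

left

⠀⠀⠀⠀⠒⣿⣿⠒⠒
⠀⠀⠀⠀⣿⠴⣿⠂⠂
⠀⠀⠒⠿⠂⠒⠂⠂⠂
⠀⠀⠒⠒⠂⠒⠂⣿⠴
⠀⠀⠿⣿⣾⠒⠒⠂⠿
⠀⠀⠒⠒⠒⠴⠂⣿⠿
⠀⠀⣿⠂⠂⠒⠿⠒⠒
⠀⠀⠀⠀⠀⠀⠀⠀⠀
⠀⠀⠀⠀⠀⠀⠀⠀⠀

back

⠀⠀⠀⠀⣿⠴⣿⠂⠂
⠀⠀⠒⠿⠂⠒⠂⠂⠂
⠀⠀⠒⠒⠂⠒⠂⣿⠴
⠀⠀⠿⣿⠂⠒⠒⠂⠿
⠀⠀⠒⠒⣾⠴⠂⣿⠿
⠀⠀⣿⠂⠂⠒⠿⠒⠒
⠀⠀⣿⠒⠴⠒⠂⠀⠀
⠀⠀⠀⠀⠀⠀⠀⠀⠀
⠀⠀⠀⠀⠀⠀⠀⠀⠀

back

⠀⠀⠒⠿⠂⠒⠂⠂⠂
⠀⠀⠒⠒⠂⠒⠂⣿⠴
⠀⠀⠿⣿⠂⠒⠒⠂⠿
⠀⠀⠒⠒⠒⠴⠂⣿⠿
⠀⠀⣿⠂⣾⠒⠿⠒⠒
⠀⠀⣿⠒⠴⠒⠂⠀⠀
⠀⠀⣿⣿⠒⠿⠒⠀⠀
⠀⠀⠀⠀⠀⠀⠀⠀⠀
⠀⠀⠀⠀⠀⠀⠀⠀⠀

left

⠀⠀⠀⠒⠿⠂⠒⠂⠂
⠀⠀⠀⠒⠒⠂⠒⠂⣿
⠀⠀⠒⠿⣿⠂⠒⠒⠂
⠀⠀⠒⠒⠒⠒⠴⠂⣿
⠀⠀⠒⣿⣾⠂⠒⠿⠒
⠀⠀⠿⣿⠒⠴⠒⠂⠀
⠀⠀⠒⣿⣿⠒⠿⠒⠀
⠀⠀⠀⠀⠀⠀⠀⠀⠀
⠀⠀⠀⠀⠀⠀⠀⠀⠀

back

⠀⠀⠀⠒⠒⠂⠒⠂⣿
⠀⠀⠒⠿⣿⠂⠒⠒⠂
⠀⠀⠒⠒⠒⠒⠴⠂⣿
⠀⠀⠒⣿⠂⠂⠒⠿⠒
⠀⠀⠿⣿⣾⠴⠒⠂⠀
⠀⠀⠒⣿⣿⠒⠿⠒⠀
⠀⠀⠂⠴⠂⠒⠂⠀⠀
⠀⠀⠀⠀⠀⠀⠀⠀⠀
⠀⠀⠀⠀⠀⠀⠀⠀⠀

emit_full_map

⠀⠀⠀⠀⠀⠒⣿⠒⠒⠒
⠀⠀⠀⠀⠀⠒⣿⠒⣿⠒
⠀⠀⠀⠀⠀⠴⠒⠒⠒⣿
⠀⠀⠀⠒⠒⠴⠒⠒⠴⣿
⠀⠀⠒⠂⠂⠒⠂⠒⣿⠂
⠀⠀⣿⠒⠿⣿⠂⠒⠂⠒
⠀⠀⣿⣿⠒⠒⠿⠴⠒⠒
⠀⠀⠒⠒⠂⠴⠂⣿⣿⠒
⠀⠀⣿⠒⠒⠒⠿⣿⠀⠀
⠀⠀⠒⠿⠒⣿⠂⠿⠀⠀
⠀⠀⠿⠒⠿⠒⣿⠒⠀⠀
⠀⠀⠒⠿⠒⣿⣿⠒⠀⠀
⠀⠀⠀⠒⠒⠒⠒⠂⠀⠀
⠀⠀⠀⠒⣿⠒⠴⠒⠀⠀
⠀⠀⠀⠂⠂⠂⠂⣿⠀⠀
⠀⠀⠀⠒⠒⣿⣿⠒⠀⠀
⠀⠀⠀⠒⠒⠒⠒⠴⠀⠀
⠀⠀⠀⠒⣿⣿⠒⠒⠀⠀
⠀⠀⠀⣿⠴⣿⠂⠂⠀⠀
⠀⠒⠿⠂⠒⠂⠂⠂⠀⠀
⠀⠒⠒⠂⠒⠂⣿⠴⠀⠀
⠒⠿⣿⠂⠒⠒⠂⠿⠀⠀
⠒⠒⠒⠒⠴⠂⣿⠿⠀⠀
⠒⣿⠂⠂⠒⠿⠒⠒⠀⠀
⠿⣿⣾⠴⠒⠂⠀⠀⠀⠀
⠒⣿⣿⠒⠿⠒⠀⠀⠀⠀
⠂⠴⠂⠒⠂⠀⠀⠀⠀⠀

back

⠀⠀⠒⠿⣿⠂⠒⠒⠂
⠀⠀⠒⠒⠒⠒⠴⠂⣿
⠀⠀⠒⣿⠂⠂⠒⠿⠒
⠀⠀⠿⣿⠒⠴⠒⠂⠀
⠀⠀⠒⣿⣾⠒⠿⠒⠀
⠀⠀⠂⠴⠂⠒⠂⠀⠀
⠀⠀⠒⠴⠿⠂⠴⠀⠀
⠀⠀⠀⠀⠀⠀⠀⠀⠀
⠀⠀⠀⠀⠀⠀⠀⠀⠀

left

⠀⠀⠀⠒⠿⣿⠂⠒⠒
⠀⠀⠀⠒⠒⠒⠒⠴⠂
⠀⠀⠿⠒⣿⠂⠂⠒⠿
⠀⠀⠒⠿⣿⠒⠴⠒⠂
⠀⠀⠂⠒⣾⣿⠒⠿⠒
⠀⠀⠒⠂⠴⠂⠒⠂⠀
⠀⠀⠒⠒⠴⠿⠂⠴⠀
⠀⠀⠀⠀⠀⠀⠀⠀⠀
⠀⠀⠀⠀⠀⠀⠀⠀⠀

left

⠀⠀⠀⠀⠒⠿⣿⠂⠒
⠀⠀⠀⠀⠒⠒⠒⠒⠴
⠀⠀⠒⠿⠒⣿⠂⠂⠒
⠀⠀⠒⠒⠿⣿⠒⠴⠒
⠀⠀⠒⠂⣾⣿⣿⠒⠿
⠀⠀⠿⠒⠂⠴⠂⠒⠂
⠀⠀⠂⠒⠒⠴⠿⠂⠴
⠀⠀⠀⠀⠀⠀⠀⠀⠀
⠀⠀⠀⠀⠀⠀⠀⠀⠀

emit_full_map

⠀⠀⠀⠀⠀⠀⠀⠒⣿⠒⠒⠒
⠀⠀⠀⠀⠀⠀⠀⠒⣿⠒⣿⠒
⠀⠀⠀⠀⠀⠀⠀⠴⠒⠒⠒⣿
⠀⠀⠀⠀⠀⠒⠒⠴⠒⠒⠴⣿
⠀⠀⠀⠀⠒⠂⠂⠒⠂⠒⣿⠂
⠀⠀⠀⠀⣿⠒⠿⣿⠂⠒⠂⠒
⠀⠀⠀⠀⣿⣿⠒⠒⠿⠴⠒⠒
⠀⠀⠀⠀⠒⠒⠂⠴⠂⣿⣿⠒
⠀⠀⠀⠀⣿⠒⠒⠒⠿⣿⠀⠀
⠀⠀⠀⠀⠒⠿⠒⣿⠂⠿⠀⠀
⠀⠀⠀⠀⠿⠒⠿⠒⣿⠒⠀⠀
⠀⠀⠀⠀⠒⠿⠒⣿⣿⠒⠀⠀
⠀⠀⠀⠀⠀⠒⠒⠒⠒⠂⠀⠀
⠀⠀⠀⠀⠀⠒⣿⠒⠴⠒⠀⠀
⠀⠀⠀⠀⠀⠂⠂⠂⠂⣿⠀⠀
⠀⠀⠀⠀⠀⠒⠒⣿⣿⠒⠀⠀
⠀⠀⠀⠀⠀⠒⠒⠒⠒⠴⠀⠀
⠀⠀⠀⠀⠀⠒⣿⣿⠒⠒⠀⠀
⠀⠀⠀⠀⠀⣿⠴⣿⠂⠂⠀⠀
⠀⠀⠀⠒⠿⠂⠒⠂⠂⠂⠀⠀
⠀⠀⠀⠒⠒⠂⠒⠂⣿⠴⠀⠀
⠀⠀⠒⠿⣿⠂⠒⠒⠂⠿⠀⠀
⠀⠀⠒⠒⠒⠒⠴⠂⣿⠿⠀⠀
⠒⠿⠒⣿⠂⠂⠒⠿⠒⠒⠀⠀
⠒⠒⠿⣿⠒⠴⠒⠂⠀⠀⠀⠀
⠒⠂⣾⣿⣿⠒⠿⠒⠀⠀⠀⠀
⠿⠒⠂⠴⠂⠒⠂⠀⠀⠀⠀⠀
⠂⠒⠒⠴⠿⠂⠴⠀⠀⠀⠀⠀
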